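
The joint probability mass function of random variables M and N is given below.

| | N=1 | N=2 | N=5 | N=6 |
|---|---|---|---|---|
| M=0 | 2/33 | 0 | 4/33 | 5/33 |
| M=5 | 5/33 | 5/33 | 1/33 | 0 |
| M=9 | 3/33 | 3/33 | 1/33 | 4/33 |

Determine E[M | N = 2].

P(N = 2) = 8/33.
Σ M·P over the event = 5·(5/33) + 9·(3/33) = 52/33.
E[M | N = 2] = (52/33) / (8/33) = 13/2.

13/2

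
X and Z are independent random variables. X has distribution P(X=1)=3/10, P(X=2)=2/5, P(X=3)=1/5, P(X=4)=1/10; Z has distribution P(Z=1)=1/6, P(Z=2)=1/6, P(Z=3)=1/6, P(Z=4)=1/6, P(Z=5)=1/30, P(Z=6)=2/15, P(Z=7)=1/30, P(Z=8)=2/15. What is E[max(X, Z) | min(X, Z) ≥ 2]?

816/175

P(min(X, Z) ≥ 2) = 7/12.
Summing max(X,Z)·P(x,y) over outcomes with min(X, Z) ≥ 2 gives 68/25.
E[max(X, Z) | min(X, Z) ≥ 2] = (68/25) / (7/12) = 816/175.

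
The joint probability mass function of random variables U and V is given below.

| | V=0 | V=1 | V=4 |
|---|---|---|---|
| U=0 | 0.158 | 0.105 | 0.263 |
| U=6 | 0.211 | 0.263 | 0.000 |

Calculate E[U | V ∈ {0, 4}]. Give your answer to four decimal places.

P(V ∈ {0, 4}) = 0.632.
Σ U·P over the event = 0·(0.158) + 0·(0.263) + 6·(0.211) = 1.266.
E[U | V ∈ {0, 4}] = (1.266) / (0.632) = 2.0032.

2.0032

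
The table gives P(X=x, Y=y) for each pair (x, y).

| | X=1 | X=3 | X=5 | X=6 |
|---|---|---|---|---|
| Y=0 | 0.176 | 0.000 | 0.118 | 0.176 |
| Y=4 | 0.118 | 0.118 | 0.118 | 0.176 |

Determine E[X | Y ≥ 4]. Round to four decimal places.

3.9962

P(Y ≥ 4) = 0.530.
Σ X·P over the event = 1·(0.118) + 3·(0.118) + 5·(0.118) + 6·(0.176) = 2.118.
E[X | Y ≥ 4] = (2.118) / (0.530) = 3.9962.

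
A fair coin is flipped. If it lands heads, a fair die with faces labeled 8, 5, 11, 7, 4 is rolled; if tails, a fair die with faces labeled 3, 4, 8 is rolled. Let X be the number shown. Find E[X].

E[X | heads] = (8+5+11+7+4)/5 = 7.
E[X | tails] = (3+4+8)/3 = 5.
E[X] = (1/2)·(7) + (1/2)·(5) = 6.

6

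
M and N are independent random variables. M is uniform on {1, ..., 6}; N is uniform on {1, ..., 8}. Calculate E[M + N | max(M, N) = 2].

10/3

Outcomes with max(M, N) = 2: (1,2), (2,1), (2,2), each with probability 1/48.
E[M + N | max(M, N) = 2] = (3 + 3 + 4) / 3 = 10/3.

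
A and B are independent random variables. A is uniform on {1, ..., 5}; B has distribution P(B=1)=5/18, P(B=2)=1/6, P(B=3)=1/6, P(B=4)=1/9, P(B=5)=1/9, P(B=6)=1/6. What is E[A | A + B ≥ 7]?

P(A + B ≥ 7) = 19/45.
Summing A·P(x,y) over outcomes with A + B ≥ 7 gives 139/90.
E[A | A + B ≥ 7] = (139/90) / (19/45) = 139/38.

139/38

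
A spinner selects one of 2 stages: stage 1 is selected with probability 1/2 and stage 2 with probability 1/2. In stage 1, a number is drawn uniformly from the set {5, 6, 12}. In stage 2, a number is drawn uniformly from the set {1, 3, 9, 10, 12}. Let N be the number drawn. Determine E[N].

22/3

E[N | stage 1] = (5+6+12)/3 = 23/3.
E[N | stage 2] = (1+3+9+10+12)/5 = 7.
By the law of total expectation,
E[N] = (1/2)·(23/3) + (1/2)·(7) = 22/3.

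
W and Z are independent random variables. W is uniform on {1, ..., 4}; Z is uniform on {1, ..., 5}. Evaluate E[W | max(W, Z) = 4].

22/7

Outcomes with max(W, Z) = 4: (1,4), (2,4), (3,4), (4,1), (4,2), (4,3), (4,4), each with probability 1/20.
E[W | max(W, Z) = 4] = (1 + 2 + 3 + 4 + 4 + 4 + 4) / 7 = 22/7.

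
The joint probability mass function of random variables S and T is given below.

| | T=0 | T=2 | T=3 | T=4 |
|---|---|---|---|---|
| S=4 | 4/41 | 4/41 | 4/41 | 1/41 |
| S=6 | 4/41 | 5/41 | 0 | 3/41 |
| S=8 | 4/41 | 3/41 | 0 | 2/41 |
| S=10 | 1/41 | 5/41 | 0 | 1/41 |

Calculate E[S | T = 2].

120/17

P(T = 2) = 17/41.
Σ S·P over the event = 4·(4/41) + 6·(5/41) + 8·(3/41) + 10·(5/41) = 120/41.
E[S | T = 2] = (120/41) / (17/41) = 120/17.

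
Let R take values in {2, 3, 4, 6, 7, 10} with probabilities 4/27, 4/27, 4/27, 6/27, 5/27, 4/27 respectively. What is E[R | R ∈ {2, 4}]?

3

P(R ∈ {2, 4}) = 8/27.
Σ over the event: 2·4/27 + 4·4/27 = 8/9.
E[R | R ∈ {2, 4}] = (8/9) / (8/27) = 3.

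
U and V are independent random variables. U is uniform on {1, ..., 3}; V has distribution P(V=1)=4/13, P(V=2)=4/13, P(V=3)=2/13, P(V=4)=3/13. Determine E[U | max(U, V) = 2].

5/3

P(max(U, V) = 2) = 4/13.
Summing U·P(x,y) over outcomes with max(U, V) = 2 gives 20/39.
E[U | max(U, V) = 2] = (20/39) / (4/13) = 5/3.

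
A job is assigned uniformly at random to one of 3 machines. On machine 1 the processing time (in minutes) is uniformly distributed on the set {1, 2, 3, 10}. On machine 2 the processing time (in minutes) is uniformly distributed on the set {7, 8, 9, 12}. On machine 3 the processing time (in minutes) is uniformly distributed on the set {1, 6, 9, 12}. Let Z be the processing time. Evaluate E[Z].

20/3

E[Z | machine 1] = (1+2+3+10)/4 = 4.
E[Z | machine 2] = (7+8+9+12)/4 = 9.
E[Z | machine 3] = (1+6+9+12)/4 = 7.
E[Z] = (1/3)·(4) + (1/3)·(9) + (1/3)·(7) = 20/3.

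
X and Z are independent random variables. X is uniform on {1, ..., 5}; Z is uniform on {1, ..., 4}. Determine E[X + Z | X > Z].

6

P(X > Z) = 1/2.
Summing (X+Z)·P(x,y) over outcomes with X > Z gives 3.
E[X + Z | X > Z] = (3) / (1/2) = 6.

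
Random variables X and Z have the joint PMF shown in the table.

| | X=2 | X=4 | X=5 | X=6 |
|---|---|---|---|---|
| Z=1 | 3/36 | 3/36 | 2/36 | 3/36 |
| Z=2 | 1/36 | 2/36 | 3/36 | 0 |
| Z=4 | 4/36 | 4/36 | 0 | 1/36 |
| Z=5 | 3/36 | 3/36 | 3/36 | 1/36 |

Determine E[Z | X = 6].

P(X = 6) = 5/36.
Σ Z·P over the event = 1·(3/36) + 4·(1/36) + 5·(1/36) = 1/3.
E[Z | X = 6] = (1/3) / (5/36) = 12/5.

12/5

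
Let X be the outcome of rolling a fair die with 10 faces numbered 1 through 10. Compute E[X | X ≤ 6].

7/2

Given X ≤ 6, X is equally likely to be any of {1, 2, 3, 4, 5, 6}.
E[X | X ≤ 6] = (1 + 2 + 3 + 4 + 5 + 6) / 6 = 7/2.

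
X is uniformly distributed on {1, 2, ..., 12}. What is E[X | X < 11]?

Given X < 11, X is equally likely to be any of {1, 2, 3, 4, 5, 6, 7, 8, 9, 10}.
E[X | X < 11] = (1 + 2 + 3 + 4 + 5 + 6 + 7 + 8 + 9 + 10) / 10 = 11/2.

11/2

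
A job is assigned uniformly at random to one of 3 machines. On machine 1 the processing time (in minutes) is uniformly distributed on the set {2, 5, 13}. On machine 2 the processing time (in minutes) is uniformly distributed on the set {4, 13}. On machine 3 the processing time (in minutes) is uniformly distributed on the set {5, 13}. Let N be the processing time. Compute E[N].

145/18

E[N | machine 1] = (2+5+13)/3 = 20/3.
E[N | machine 2] = (4+13)/2 = 17/2.
E[N | machine 3] = (5+13)/2 = 9.
E[N] = (1/3)·(20/3) + (1/3)·(17/2) + (1/3)·(9) = 145/18.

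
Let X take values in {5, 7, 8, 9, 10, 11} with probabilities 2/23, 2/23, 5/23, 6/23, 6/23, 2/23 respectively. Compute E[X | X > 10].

11

P(X > 10) = 2/23.
Σ over the event: 11·2/23 = 22/23.
E[X | X > 10] = (22/23) / (2/23) = 11.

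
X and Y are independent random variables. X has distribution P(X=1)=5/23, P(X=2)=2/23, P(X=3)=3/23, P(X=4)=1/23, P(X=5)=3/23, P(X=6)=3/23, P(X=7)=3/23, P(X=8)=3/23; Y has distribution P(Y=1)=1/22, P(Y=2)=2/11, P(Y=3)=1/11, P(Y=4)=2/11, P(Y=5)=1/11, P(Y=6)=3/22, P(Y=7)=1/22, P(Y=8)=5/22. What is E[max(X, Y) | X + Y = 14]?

71/9

P(X + Y = 14) = 27/506.
Summing max(X,Y)·P(x,y) over outcomes with X + Y = 14 gives 213/506.
E[max(X, Y) | X + Y = 14] = (213/506) / (27/506) = 71/9.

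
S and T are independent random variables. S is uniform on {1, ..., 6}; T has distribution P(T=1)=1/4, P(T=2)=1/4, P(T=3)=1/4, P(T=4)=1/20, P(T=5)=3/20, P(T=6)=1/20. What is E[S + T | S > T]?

P(S > T) = 13/24.
Summing (S+T)·P(x,y) over outcomes with S > T gives 427/120.
E[S + T | S > T] = (427/120) / (13/24) = 427/65.

427/65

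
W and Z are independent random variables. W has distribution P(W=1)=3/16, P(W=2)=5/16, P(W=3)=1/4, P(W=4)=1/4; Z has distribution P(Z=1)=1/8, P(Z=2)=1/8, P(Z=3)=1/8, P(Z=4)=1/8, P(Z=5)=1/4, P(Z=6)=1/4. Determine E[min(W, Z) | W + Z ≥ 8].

P(W + Z ≥ 8) = 23/64.
Summing min(W,Z)·P(x,y) over outcomes with W + Z ≥ 8 gives 37/32.
E[min(W, Z) | W + Z ≥ 8] = (37/32) / (23/64) = 74/23.

74/23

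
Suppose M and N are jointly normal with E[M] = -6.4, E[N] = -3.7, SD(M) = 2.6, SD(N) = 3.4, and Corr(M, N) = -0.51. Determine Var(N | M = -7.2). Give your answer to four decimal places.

8.5532

For a bivariate normal, Var(N | M=x) = σ_N²(1 − ρ²).
Var(N | M=-7.2) = (3.4)²·(1 − (-0.51)²) = 11.56·0.7399 = 8.5532.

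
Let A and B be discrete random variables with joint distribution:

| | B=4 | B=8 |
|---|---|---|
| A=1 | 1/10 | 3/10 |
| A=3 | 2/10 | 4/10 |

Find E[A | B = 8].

P(B = 8) = 7/10.
Summing A·P(A=x,B=y) over the conditioning event gives 3/2.
E[A | B = 8] = (3/2) / (7/10) = 15/7.

15/7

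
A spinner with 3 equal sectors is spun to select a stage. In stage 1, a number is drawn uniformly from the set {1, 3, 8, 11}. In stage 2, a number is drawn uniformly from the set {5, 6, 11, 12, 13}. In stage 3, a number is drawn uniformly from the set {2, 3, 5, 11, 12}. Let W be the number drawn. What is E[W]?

E[W | stage 1] = (1+3+8+11)/4 = 23/4.
E[W | stage 2] = (5+6+11+12+13)/5 = 47/5.
E[W | stage 3] = (2+3+5+11+12)/5 = 33/5.
By the law of total expectation,
E[W] = (1/3)·(23/4) + (1/3)·(47/5) + (1/3)·(33/5) = 29/4.

29/4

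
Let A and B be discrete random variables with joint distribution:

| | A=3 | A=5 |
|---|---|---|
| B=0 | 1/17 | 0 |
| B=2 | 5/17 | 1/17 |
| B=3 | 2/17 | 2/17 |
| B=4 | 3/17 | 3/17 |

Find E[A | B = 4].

P(B = 4) = 6/17.
Σ A·P over the event = 3·(3/17) + 5·(3/17) = 24/17.
E[A | B = 4] = (24/17) / (6/17) = 4.

4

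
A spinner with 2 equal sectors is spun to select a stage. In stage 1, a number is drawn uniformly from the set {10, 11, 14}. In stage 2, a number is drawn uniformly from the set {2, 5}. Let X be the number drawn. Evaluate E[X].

E[X | stage 1] = (10+11+14)/3 = 35/3.
E[X | stage 2] = (2+5)/2 = 7/2.
E[X] = (1/2)·(35/3) + (1/2)·(7/2) = 91/12.

91/12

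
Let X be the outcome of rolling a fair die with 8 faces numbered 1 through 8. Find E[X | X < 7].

7/2

Given X < 7, X is equally likely to be any of {1, 2, 3, 4, 5, 6}.
E[X | X < 7] = (1 + 2 + 3 + 4 + 5 + 6) / 6 = 7/2.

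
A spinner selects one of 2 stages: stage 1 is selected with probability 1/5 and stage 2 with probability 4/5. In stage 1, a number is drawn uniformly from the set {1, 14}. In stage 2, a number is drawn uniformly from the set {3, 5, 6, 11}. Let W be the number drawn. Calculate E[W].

E[W | stage 1] = (1+14)/2 = 15/2.
E[W | stage 2] = (3+5+6+11)/4 = 25/4.
E[W] = (1/5)·(15/2) + (4/5)·(25/4) = 13/2.

13/2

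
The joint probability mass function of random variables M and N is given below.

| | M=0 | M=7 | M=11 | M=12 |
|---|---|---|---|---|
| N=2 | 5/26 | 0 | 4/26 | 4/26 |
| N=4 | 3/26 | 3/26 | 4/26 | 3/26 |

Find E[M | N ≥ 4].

101/13

P(N ≥ 4) = 1/2.
Σ M·P over the event = 0·(3/26) + 7·(3/26) + 11·(4/26) + 12·(3/26) = 101/26.
E[M | N ≥ 4] = (101/26) / (1/2) = 101/13.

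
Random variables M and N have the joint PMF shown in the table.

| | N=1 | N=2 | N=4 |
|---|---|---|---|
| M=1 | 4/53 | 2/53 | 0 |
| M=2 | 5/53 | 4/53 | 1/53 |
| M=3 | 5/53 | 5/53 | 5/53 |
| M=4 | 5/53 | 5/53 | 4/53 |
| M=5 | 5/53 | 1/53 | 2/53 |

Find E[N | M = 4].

31/14

P(M = 4) = 14/53.
Σ N·P over the event = 1·(5/53) + 2·(5/53) + 4·(4/53) = 31/53.
E[N | M = 4] = (31/53) / (14/53) = 31/14.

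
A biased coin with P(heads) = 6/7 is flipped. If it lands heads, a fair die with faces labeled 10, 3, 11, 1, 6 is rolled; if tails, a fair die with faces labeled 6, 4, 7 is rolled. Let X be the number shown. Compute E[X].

643/105

E[X | heads] = (10+3+11+1+6)/5 = 31/5.
E[X | tails] = (6+4+7)/3 = 17/3.
E[X] = (6/7)·(31/5) + (1/7)·(17/3) = 643/105.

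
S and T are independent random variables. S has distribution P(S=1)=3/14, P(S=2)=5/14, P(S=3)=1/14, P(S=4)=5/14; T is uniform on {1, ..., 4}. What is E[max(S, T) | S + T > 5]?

87/22

P(S + T > 5) = 11/28.
Summing max(S,T)·P(x,y) over outcomes with S + T > 5 gives 87/56.
E[max(S, T) | S + T > 5] = (87/56) / (11/28) = 87/22.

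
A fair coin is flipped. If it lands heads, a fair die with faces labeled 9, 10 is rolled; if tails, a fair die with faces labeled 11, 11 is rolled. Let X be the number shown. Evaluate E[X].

E[X | heads] = (9+10)/2 = 19/2.
E[X | tails] = (11+11)/2 = 11.
By the law of total expectation,
E[X] = (1/2)·(19/2) + (1/2)·(11) = 41/4.

41/4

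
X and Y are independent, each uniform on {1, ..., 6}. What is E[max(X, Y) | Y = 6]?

6

Outcomes with Y = 6: (1,6), (2,6), (3,6), (4,6), (5,6), (6,6), each with probability 1/36.
E[max(X, Y) | Y = 6] = (6 + 6 + 6 + 6 + 6 + 6) / 6 = 6.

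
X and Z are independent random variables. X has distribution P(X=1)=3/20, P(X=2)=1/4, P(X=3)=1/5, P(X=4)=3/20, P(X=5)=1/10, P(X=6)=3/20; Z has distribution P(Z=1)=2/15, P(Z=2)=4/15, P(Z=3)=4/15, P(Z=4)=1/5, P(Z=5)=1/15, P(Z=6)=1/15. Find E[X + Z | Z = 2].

21/4

P(Z = 2) = 4/15.
Summing (X+Z)·P(x,y) over outcomes with Z = 2 gives 7/5.
E[X + Z | Z = 2] = (7/5) / (4/15) = 21/4.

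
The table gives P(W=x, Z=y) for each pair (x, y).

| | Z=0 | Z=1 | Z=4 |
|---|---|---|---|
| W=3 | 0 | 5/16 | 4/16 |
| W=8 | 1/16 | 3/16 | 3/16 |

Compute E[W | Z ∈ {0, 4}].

11/2

P(Z ∈ {0, 4}) = 1/2.
Σ W·P over the event = 3·(4/16) + 8·(1/16) + 8·(3/16) = 11/4.
E[W | Z ∈ {0, 4}] = (11/4) / (1/2) = 11/2.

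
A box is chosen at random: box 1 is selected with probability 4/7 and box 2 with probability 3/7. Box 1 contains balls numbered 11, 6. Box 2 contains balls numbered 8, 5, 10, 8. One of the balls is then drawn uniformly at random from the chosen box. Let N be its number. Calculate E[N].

E[N | box 1] = (11+6)/2 = 17/2.
E[N | box 2] = (8+5+10+8)/4 = 31/4.
By the law of total expectation,
E[N] = (4/7)·(17/2) + (3/7)·(31/4) = 229/28.

229/28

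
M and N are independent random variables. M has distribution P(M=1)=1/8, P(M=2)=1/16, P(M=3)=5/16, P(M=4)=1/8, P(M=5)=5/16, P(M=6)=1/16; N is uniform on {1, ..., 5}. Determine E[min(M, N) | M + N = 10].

P(M + N = 10) = 3/40.
Summing min(M,N)·P(x,y) over outcomes with M + N = 10 gives 29/80.
E[min(M, N) | M + N = 10] = (29/80) / (3/40) = 29/6.

29/6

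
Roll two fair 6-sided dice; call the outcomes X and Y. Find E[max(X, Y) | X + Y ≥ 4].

P(X + Y ≥ 4) = 11/12.
Summing max(X,Y)·P(x,y) over outcomes with X + Y ≥ 4 gives 13/3.
E[max(X, Y) | X + Y ≥ 4] = (13/3) / (11/12) = 52/11.

52/11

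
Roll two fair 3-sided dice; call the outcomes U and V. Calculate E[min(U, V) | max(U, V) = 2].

P(max(U, V) = 2) = 1/3.
Summing min(U,V)·P(x,y) over outcomes with max(U, V) = 2 gives 4/9.
E[min(U, V) | max(U, V) = 2] = (4/9) / (1/3) = 4/3.

4/3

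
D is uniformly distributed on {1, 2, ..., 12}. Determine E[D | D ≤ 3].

Given D ≤ 3, D is equally likely to be any of {1, 2, 3}.
E[D | D ≤ 3] = (1 + 2 + 3) / 3 = 2.

2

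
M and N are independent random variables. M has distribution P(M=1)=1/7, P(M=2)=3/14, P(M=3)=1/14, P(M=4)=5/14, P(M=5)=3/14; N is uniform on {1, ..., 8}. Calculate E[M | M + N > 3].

358/105

P(M + N > 3) = 15/16.
Summing M·P(x,y) over outcomes with M + N > 3 gives 179/56.
E[M | M + N > 3] = (179/56) / (15/16) = 358/105.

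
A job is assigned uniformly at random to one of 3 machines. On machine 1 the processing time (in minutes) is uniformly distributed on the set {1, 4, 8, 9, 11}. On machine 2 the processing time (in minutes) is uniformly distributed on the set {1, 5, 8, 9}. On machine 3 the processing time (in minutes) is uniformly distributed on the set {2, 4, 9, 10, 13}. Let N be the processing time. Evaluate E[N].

E[N | machine 1] = (1+4+8+9+11)/5 = 33/5.
E[N | machine 2] = (1+5+8+9)/4 = 23/4.
E[N | machine 3] = (2+4+9+10+13)/5 = 38/5.
E[N] = (1/3)·(33/5) + (1/3)·(23/4) + (1/3)·(38/5) = 133/20.

133/20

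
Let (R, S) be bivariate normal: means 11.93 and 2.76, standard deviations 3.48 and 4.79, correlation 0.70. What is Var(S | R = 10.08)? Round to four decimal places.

For a bivariate normal, Var(S | R=x) = σ_S²(1 − ρ²).
Var(S | R=10.08) = (4.79)²·(1 − (0.70)²) = 22.9441·0.51 = 11.7015.

11.7015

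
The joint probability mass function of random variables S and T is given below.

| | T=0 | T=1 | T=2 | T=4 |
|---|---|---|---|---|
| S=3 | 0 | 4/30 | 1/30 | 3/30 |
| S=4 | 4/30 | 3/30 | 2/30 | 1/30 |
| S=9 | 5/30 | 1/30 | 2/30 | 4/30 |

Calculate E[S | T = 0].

P(T = 0) = 3/10.
Σ S·P over the event = 4·(4/30) + 9·(5/30) = 61/30.
E[S | T = 0] = (61/30) / (3/10) = 61/9.

61/9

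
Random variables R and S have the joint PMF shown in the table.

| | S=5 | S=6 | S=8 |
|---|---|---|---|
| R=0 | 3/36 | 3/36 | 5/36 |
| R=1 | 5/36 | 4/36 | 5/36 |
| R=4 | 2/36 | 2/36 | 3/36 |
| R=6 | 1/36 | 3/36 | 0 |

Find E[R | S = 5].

P(S = 5) = 11/36.
Summing R·P(R=x,S=y) over the conditioning event gives 19/36.
E[R | S = 5] = (19/36) / (11/36) = 19/11.

19/11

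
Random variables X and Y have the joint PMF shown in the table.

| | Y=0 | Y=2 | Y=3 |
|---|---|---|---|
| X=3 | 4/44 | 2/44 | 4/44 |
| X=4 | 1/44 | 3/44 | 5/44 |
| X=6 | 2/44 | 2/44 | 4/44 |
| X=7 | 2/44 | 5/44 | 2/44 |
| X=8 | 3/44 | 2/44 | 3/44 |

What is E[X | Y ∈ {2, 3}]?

P(Y ∈ {2, 3}) = 8/11.
Summing X·P(X=x,Y=y) over the conditioning event gives 175/44.
E[X | Y ∈ {2, 3}] = (175/44) / (8/11) = 175/32.

175/32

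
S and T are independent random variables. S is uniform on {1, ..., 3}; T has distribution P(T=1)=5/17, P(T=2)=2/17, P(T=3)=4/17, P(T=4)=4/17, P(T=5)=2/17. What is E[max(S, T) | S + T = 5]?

17/5

P(S + T = 5) = 10/51.
Summing max(S,T)·P(x,y) over outcomes with S + T = 5 gives 2/3.
E[max(S, T) | S + T = 5] = (2/3) / (10/51) = 17/5.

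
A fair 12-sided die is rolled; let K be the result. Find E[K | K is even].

Given K is even, K is equally likely to be any of {2, 4, 6, 8, 10, 12}.
E[K | K is even] = (2 + 4 + 6 + 8 + 10 + 12) / 6 = 7.

7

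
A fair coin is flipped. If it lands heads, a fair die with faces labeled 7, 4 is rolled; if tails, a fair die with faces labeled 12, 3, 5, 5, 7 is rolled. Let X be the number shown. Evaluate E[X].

E[X | heads] = (7+4)/2 = 11/2.
E[X | tails] = (12+3+5+5+7)/5 = 32/5.
By the law of total expectation,
E[X] = (1/2)·(11/2) + (1/2)·(32/5) = 119/20.

119/20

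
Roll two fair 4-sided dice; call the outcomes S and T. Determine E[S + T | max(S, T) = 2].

10/3

Outcomes with max(S, T) = 2: (1,2), (2,1), (2,2), each with probability 1/16.
E[S + T | max(S, T) = 2] = (3 + 3 + 4) / 3 = 10/3.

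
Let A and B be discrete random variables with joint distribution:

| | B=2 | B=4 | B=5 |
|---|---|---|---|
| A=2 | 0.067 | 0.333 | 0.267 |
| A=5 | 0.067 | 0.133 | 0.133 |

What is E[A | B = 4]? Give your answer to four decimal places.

2.8562

P(B = 4) = 0.466.
Σ A·P over the event = 2·(0.333) + 5·(0.133) = 1.331.
E[A | B = 4] = (1.331) / (0.466) = 2.8562.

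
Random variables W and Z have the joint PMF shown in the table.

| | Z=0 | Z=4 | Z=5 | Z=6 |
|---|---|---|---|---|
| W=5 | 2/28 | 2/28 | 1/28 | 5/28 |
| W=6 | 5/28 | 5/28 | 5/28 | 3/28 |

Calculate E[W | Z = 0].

P(Z = 0) = 1/4.
Summing W·P(W=x,Z=y) over the conditioning event gives 10/7.
E[W | Z = 0] = (10/7) / (1/4) = 40/7.

40/7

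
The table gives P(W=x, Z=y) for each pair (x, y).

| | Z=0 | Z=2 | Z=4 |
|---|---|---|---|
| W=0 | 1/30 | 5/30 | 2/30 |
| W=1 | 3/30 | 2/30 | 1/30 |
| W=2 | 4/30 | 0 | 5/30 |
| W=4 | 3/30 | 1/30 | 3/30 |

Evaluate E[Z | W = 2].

P(W = 2) = 3/10.
Σ Z·P over the event = 0·(4/30) + 4·(5/30) = 2/3.
E[Z | W = 2] = (2/3) / (3/10) = 20/9.

20/9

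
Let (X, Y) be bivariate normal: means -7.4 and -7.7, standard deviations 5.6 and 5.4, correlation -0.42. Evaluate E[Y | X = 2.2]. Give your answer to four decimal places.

-11.5880

E[Y | X=x] = μ_Y + ρ(σ_Y/σ_X)(x − μ_X) for jointly normal variables.
E[Y | X=2.2] = -7.7 + (-0.42)·(5.4/5.6)·(2.2 − (-7.4)) = -7.7 + (-0.405)·(9.6) = -11.5880.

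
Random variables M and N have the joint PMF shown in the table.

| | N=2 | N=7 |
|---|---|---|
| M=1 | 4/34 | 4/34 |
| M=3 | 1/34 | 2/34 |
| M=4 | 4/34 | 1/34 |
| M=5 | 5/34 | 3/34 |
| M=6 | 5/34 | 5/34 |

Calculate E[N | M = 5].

31/8

P(M = 5) = 4/17.
Σ N·P over the event = 2·(5/34) + 7·(3/34) = 31/34.
E[N | M = 5] = (31/34) / (4/17) = 31/8.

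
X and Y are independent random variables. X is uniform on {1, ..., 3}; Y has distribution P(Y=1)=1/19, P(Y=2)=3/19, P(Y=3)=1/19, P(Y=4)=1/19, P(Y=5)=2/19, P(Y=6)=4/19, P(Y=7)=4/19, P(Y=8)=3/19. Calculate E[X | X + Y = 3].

5/4

P(X + Y = 3) = 4/57.
Summing X·P(x,y) over outcomes with X + Y = 3 gives 5/57.
E[X | X + Y = 3] = (5/57) / (4/57) = 5/4.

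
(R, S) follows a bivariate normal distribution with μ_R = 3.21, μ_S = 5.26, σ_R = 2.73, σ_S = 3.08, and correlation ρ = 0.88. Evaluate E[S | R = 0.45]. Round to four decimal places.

2.5198

E[S | R=x] = μ_S + ρ(σ_S/σ_R)(x − μ_R) for jointly normal variables.
E[S | R=0.45] = 5.26 + (0.88)·(3.08/2.73)·(0.45 − (3.21)) = 5.26 + (0.99282)·(-2.76) = 2.5198.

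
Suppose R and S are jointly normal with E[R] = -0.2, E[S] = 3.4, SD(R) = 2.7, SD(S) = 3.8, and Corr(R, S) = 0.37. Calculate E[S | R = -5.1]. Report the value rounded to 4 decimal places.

E[S | R=x] = μ_S + ρ(σ_S/σ_R)(x − μ_R) for jointly normal variables.
E[S | R=-5.1] = 3.4 + (0.37)·(3.8/2.7)·(-5.1 − (-0.2)) = 3.4 + (0.52074)·(-4.9) = 0.8484.

0.8484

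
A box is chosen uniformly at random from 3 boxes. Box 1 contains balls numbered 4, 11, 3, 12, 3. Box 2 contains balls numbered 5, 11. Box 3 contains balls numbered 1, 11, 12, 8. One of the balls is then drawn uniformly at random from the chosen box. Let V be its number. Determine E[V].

E[V | box 1] = (4+11+3+12+3)/5 = 33/5.
E[V | box 2] = (5+11)/2 = 8.
E[V | box 3] = (1+11+12+8)/4 = 8.
By the law of total expectation,
E[V] = (1/3)·(33/5) + (1/3)·(8) + (1/3)·(8) = 113/15.

113/15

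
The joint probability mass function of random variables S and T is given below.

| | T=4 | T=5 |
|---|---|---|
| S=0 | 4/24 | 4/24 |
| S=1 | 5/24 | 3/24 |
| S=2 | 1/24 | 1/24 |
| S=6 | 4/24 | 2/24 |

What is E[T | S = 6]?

P(S = 6) = 1/4.
Σ T·P over the event = 4·(4/24) + 5·(2/24) = 13/12.
E[T | S = 6] = (13/12) / (1/4) = 13/3.

13/3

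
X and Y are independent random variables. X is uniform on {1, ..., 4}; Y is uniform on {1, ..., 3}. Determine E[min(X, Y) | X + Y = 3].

Outcomes with X + Y = 3: (1,2), (2,1), each with probability 1/12.
E[min(X, Y) | X + Y = 3] = (1 + 1) / 2 = 1.

1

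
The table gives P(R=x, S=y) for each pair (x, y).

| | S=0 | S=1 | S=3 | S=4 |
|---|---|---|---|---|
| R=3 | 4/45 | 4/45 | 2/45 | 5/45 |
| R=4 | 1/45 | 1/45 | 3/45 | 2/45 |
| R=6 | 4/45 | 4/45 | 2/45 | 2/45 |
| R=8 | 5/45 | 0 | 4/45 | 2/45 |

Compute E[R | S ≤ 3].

91/17

P(S ≤ 3) = 34/45.
Summing R·P(R=x,S=y) over the conditioning event gives 182/45.
E[R | S ≤ 3] = (182/45) / (34/45) = 91/17.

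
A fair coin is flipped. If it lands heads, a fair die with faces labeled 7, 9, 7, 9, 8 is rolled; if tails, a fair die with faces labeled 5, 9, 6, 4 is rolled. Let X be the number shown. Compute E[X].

7

E[X | heads] = (7+9+7+9+8)/5 = 8.
E[X | tails] = (5+9+6+4)/4 = 6.
By the law of total expectation,
E[X] = (1/2)·(8) + (1/2)·(6) = 7.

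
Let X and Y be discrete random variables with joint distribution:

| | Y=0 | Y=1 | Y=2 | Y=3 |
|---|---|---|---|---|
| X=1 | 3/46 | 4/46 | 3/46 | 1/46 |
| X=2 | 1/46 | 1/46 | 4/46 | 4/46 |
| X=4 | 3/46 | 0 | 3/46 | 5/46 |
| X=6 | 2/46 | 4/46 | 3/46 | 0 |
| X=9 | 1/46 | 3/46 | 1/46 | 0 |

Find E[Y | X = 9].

P(X = 9) = 5/46.
Summing Y·P(X=x,Y=y) over the conditioning event gives 5/46.
E[Y | X = 9] = (5/46) / (5/46) = 1.

1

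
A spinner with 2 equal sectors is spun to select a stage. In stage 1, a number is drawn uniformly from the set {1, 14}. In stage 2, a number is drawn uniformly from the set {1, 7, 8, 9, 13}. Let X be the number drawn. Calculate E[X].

E[X | stage 1] = (1+14)/2 = 15/2.
E[X | stage 2] = (1+7+8+9+13)/5 = 38/5.
By the law of total expectation,
E[X] = (1/2)·(15/2) + (1/2)·(38/5) = 151/20.

151/20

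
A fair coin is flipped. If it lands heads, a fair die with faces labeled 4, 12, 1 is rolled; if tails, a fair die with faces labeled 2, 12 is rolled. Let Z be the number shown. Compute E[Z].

E[Z | heads] = (4+12+1)/3 = 17/3.
E[Z | tails] = (2+12)/2 = 7.
By the law of total expectation,
E[Z] = (1/2)·(17/3) + (1/2)·(7) = 19/3.

19/3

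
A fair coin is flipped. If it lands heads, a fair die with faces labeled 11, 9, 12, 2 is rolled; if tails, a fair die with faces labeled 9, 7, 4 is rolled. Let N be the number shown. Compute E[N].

91/12

E[N | heads] = (11+9+12+2)/4 = 17/2.
E[N | tails] = (9+7+4)/3 = 20/3.
By the law of total expectation,
E[N] = (1/2)·(17/2) + (1/2)·(20/3) = 91/12.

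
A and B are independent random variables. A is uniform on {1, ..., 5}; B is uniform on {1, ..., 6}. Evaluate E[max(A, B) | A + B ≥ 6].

49/10

P(A + B ≥ 6) = 2/3.
Summing max(A,B)·P(x,y) over outcomes with A + B ≥ 6 gives 49/15.
E[max(A, B) | A + B ≥ 6] = (49/15) / (2/3) = 49/10.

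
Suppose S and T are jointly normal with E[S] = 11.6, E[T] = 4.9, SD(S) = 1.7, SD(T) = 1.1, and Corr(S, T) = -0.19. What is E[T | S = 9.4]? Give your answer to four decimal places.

5.1705

For a bivariate normal, E[T | S=x] = μ_T + ρ·(σ_T/σ_S)·(x − μ_S).
E[T | S=9.4] = 4.9 + (-0.19)·(1.1/1.7)·(9.4 − (11.6)) = 4.9 + (-0.12294)·(-2.2) = 5.1705.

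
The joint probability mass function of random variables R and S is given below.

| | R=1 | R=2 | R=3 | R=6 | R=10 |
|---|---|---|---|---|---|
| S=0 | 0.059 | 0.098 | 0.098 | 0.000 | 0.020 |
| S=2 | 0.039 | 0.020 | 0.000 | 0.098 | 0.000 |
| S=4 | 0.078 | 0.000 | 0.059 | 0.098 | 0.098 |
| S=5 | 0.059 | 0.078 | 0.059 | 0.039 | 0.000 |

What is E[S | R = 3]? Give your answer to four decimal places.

2.4583

P(R = 3) = 0.216.
Σ S·P over the event = 0·(0.098) + 4·(0.059) + 5·(0.059) = 0.531.
E[S | R = 3] = (0.531) / (0.216) = 2.4583.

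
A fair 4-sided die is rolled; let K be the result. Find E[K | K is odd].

2

Given K is odd, K is equally likely to be any of {1, 3}.
E[K | K is odd] = (1 + 3) / 2 = 2.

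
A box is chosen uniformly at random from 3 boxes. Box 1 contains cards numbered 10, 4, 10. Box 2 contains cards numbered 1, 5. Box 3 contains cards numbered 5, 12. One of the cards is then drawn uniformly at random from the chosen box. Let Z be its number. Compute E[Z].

13/2

E[Z | box 1] = (10+4+10)/3 = 8.
E[Z | box 2] = (1+5)/2 = 3.
E[Z | box 3] = (5+12)/2 = 17/2.
E[Z] = (1/3)·(8) + (1/3)·(3) + (1/3)·(17/2) = 13/2.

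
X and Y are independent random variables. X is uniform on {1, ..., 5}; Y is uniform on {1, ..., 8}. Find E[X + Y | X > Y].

6

Outcomes with X > Y: (2,1), (3,1), (3,2), (4,1), (4,2), (4,3), (5,1), (5,2), (5,3), (5,4), each with probability 1/40.
E[X + Y | X > Y] = (3 + 4 + 5 + 5 + 6 + 7 + 6 + 7 + 8 + 9) / 10 = 6.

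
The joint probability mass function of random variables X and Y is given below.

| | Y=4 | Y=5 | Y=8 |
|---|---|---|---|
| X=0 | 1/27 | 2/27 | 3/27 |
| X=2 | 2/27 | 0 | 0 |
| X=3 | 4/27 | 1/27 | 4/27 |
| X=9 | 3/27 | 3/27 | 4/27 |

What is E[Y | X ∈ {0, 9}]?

97/16

P(X ∈ {0, 9}) = 16/27.
Summing Y·P(X=x,Y=y) over the conditioning event gives 97/27.
E[Y | X ∈ {0, 9}] = (97/27) / (16/27) = 97/16.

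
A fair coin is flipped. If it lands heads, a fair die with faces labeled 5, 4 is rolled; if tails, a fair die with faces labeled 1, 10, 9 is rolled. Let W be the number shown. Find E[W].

E[W | heads] = (5+4)/2 = 9/2.
E[W | tails] = (1+10+9)/3 = 20/3.
E[W] = (1/2)·(9/2) + (1/2)·(20/3) = 67/12.

67/12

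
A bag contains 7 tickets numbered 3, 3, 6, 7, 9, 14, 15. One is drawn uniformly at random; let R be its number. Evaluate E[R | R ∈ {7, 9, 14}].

10

P(R ∈ {7, 9, 14}) = 3/7.
Σ over the event: 7·1/7 + 9·1/7 + 14·1/7 = 30/7.
E[R | R ∈ {7, 9, 14}] = (30/7) / (3/7) = 10.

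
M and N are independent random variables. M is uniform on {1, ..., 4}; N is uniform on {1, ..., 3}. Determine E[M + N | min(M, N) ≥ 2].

11/2

Outcomes with min(M, N) ≥ 2: (2,2), (2,3), (3,2), (3,3), (4,2), (4,3), each with probability 1/12.
E[M + N | min(M, N) ≥ 2] = (4 + 5 + 5 + 6 + 6 + 7) / 6 = 11/2.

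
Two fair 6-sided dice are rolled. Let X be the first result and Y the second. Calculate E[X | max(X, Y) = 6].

P(max(X, Y) = 6) = 11/36.
Summing X·P(x,y) over outcomes with max(X, Y) = 6 gives 17/12.
E[X | max(X, Y) = 6] = (17/12) / (11/36) = 51/11.

51/11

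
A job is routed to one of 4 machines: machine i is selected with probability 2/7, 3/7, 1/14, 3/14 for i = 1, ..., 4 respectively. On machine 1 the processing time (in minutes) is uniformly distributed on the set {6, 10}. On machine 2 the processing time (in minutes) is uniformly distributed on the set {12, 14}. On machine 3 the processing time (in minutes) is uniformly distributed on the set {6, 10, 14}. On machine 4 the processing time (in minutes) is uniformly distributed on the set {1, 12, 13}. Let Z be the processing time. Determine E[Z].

E[Z | machine 1] = (6+10)/2 = 8.
E[Z | machine 2] = (12+14)/2 = 13.
E[Z | machine 3] = (6+10+14)/3 = 10.
E[Z | machine 4] = (1+12+13)/3 = 26/3.
By the law of total expectation,
E[Z] = (2/7)·(8) + (3/7)·(13) + (1/14)·(10) + (3/14)·(26/3) = 73/7.

73/7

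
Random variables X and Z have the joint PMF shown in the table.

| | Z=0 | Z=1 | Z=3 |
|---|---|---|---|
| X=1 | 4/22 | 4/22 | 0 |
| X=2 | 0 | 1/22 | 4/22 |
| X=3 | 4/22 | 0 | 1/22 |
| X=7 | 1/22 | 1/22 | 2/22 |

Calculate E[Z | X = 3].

P(X = 3) = 5/22.
Σ Z·P over the event = 0·(4/22) + 3·(1/22) = 3/22.
E[Z | X = 3] = (3/22) / (5/22) = 3/5.

3/5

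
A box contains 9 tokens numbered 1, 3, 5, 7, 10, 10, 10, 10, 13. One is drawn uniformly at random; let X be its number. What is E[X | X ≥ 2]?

P(X ≥ 2) = 8/9.
Σ over the event: 3·1/9 + 5·1/9 + 7·1/9 + 10·4/9 + 13·1/9 = 68/9.
E[X | X ≥ 2] = (68/9) / (8/9) = 17/2.

17/2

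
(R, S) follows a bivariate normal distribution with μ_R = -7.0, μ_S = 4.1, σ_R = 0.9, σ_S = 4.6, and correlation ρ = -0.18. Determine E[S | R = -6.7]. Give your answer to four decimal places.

E[S | R=x] = μ_S + ρ(σ_S/σ_R)(x − μ_R) for jointly normal variables.
E[S | R=-6.7] = 4.1 + (-0.18)·(4.6/0.9)·(-6.7 − (-7.0)) = 4.1 + (-0.92)·(0.3) = 3.8240.

3.8240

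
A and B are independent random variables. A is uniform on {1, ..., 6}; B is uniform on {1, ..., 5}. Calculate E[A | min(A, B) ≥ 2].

4

P(min(A, B) ≥ 2) = 2/3.
Summing A·P(x,y) over outcomes with min(A, B) ≥ 2 gives 8/3.
E[A | min(A, B) ≥ 2] = (8/3) / (2/3) = 4.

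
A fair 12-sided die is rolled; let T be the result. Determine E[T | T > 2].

15/2

Given T > 2, T is equally likely to be any of {3, 4, 5, 6, 7, 8, 9, 10, 11, 12}.
E[T | T > 2] = (3 + 4 + 5 + 6 + 7 + 8 + 9 + 10 + 11 + 12) / 10 = 15/2.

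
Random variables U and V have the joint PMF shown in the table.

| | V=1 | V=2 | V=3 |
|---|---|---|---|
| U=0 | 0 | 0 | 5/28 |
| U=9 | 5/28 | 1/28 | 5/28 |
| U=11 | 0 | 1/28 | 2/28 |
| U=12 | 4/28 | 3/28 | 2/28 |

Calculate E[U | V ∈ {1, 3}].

P(V ∈ {1, 3}) = 23/28.
Σ U·P over the event = 0·(5/28) + 9·(5/28) + 9·(5/28) + 11·(2/28) + 12·(4/28) + 12·(2/28) = 46/7.
E[U | V ∈ {1, 3}] = (46/7) / (23/28) = 8.

8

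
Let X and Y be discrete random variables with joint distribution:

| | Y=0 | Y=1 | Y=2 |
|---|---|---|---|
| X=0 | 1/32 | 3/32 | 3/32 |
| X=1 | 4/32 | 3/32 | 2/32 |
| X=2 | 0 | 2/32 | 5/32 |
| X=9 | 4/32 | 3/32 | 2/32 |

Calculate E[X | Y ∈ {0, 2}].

P(Y ∈ {0, 2}) = 21/32.
Σ X·P over the event = 0·(1/32) + 0·(3/32) + 1·(4/32) + 1·(2/32) + 2·(5/32) + 9·(4/32) + 9·(2/32) = 35/16.
E[X | Y ∈ {0, 2}] = (35/16) / (21/32) = 10/3.

10/3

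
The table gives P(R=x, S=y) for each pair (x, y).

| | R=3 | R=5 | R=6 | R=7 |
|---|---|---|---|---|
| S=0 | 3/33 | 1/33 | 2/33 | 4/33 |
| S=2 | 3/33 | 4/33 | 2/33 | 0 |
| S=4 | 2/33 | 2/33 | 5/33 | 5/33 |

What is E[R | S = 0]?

27/5

P(S = 0) = 10/33.
Σ R·P over the event = 3·(3/33) + 5·(1/33) + 6·(2/33) + 7·(4/33) = 18/11.
E[R | S = 0] = (18/11) / (10/33) = 27/5.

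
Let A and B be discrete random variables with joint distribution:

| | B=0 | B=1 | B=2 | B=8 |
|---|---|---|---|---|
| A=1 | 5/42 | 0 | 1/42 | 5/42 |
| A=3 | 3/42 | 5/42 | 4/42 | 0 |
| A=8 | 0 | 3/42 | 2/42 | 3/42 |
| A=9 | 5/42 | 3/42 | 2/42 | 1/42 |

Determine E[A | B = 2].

47/9

P(B = 2) = 3/14.
Σ A·P over the event = 1·(1/42) + 3·(4/42) + 8·(2/42) + 9·(2/42) = 47/42.
E[A | B = 2] = (47/42) / (3/14) = 47/9.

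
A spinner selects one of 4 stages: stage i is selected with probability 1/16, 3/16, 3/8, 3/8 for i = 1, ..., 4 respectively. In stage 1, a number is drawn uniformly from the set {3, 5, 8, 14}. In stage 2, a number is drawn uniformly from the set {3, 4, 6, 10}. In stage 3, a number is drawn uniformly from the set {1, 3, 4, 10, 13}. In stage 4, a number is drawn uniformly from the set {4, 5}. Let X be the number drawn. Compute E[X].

1779/320

E[X | stage 1] = (3+5+8+14)/4 = 15/2.
E[X | stage 2] = (3+4+6+10)/4 = 23/4.
E[X | stage 3] = (1+3+4+10+13)/5 = 31/5.
E[X | stage 4] = (4+5)/2 = 9/2.
E[X] = (1/16)·(15/2) + (3/16)·(23/4) + (3/8)·(31/5) + (3/8)·(9/2) = 1779/320.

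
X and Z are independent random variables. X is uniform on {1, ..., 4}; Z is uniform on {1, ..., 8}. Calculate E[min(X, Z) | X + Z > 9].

Outcomes with X + Z > 9: (2,8), (3,7), (3,8), (4,6), (4,7), (4,8), each with probability 1/32.
E[min(X, Z) | X + Z > 9] = (2 + 3 + 3 + 4 + 4 + 4) / 6 = 10/3.

10/3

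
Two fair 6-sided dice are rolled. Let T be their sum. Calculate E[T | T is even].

P(T is even) = 1/2.
Σ over the event: 2·1/36 + 4·1/12 + 6·5/36 + 8·5/36 + 10·1/12 + 12·1/36 = 7/2.
E[T | T is even] = (7/2) / (1/2) = 7.

7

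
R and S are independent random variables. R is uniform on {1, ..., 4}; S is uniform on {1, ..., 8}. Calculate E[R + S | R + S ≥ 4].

216/29

P(R + S ≥ 4) = 29/32.
Summing (R+S)·P(x,y) over outcomes with R + S ≥ 4 gives 27/4.
E[R + S | R + S ≥ 4] = (27/4) / (29/32) = 216/29.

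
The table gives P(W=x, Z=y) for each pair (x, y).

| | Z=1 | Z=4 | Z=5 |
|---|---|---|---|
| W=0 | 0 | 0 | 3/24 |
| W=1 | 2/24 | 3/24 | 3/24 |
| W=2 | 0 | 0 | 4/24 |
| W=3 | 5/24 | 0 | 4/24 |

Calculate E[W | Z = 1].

17/7

P(Z = 1) = 7/24.
Σ W·P over the event = 1·(2/24) + 3·(5/24) = 17/24.
E[W | Z = 1] = (17/24) / (7/24) = 17/7.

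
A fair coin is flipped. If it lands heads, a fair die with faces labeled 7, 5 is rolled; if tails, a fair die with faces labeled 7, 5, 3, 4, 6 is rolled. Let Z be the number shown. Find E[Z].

11/2

E[Z | heads] = (7+5)/2 = 6.
E[Z | tails] = (7+5+3+4+6)/5 = 5.
By the law of total expectation,
E[Z] = (1/2)·(6) + (1/2)·(5) = 11/2.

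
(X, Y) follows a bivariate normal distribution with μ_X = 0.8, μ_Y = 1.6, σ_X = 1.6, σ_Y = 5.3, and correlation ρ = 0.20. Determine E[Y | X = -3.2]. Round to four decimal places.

-1.0500

For a bivariate normal, E[Y | X=x] = μ_Y + ρ·(σ_Y/σ_X)·(x − μ_X).
E[Y | X=-3.2] = 1.6 + (0.20)·(5.3/1.6)·(-3.2 − (0.8)) = 1.6 + (0.6625)·(-4) = -1.0500.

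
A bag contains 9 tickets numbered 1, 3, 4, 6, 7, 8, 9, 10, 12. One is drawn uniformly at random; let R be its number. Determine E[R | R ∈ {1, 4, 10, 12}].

P(R ∈ {1, 4, 10, 12}) = 4/9.
Σ over the event: 1·1/9 + 4·1/9 + 10·1/9 + 12·1/9 = 3.
E[R | R ∈ {1, 4, 10, 12}] = (3) / (4/9) = 27/4.

27/4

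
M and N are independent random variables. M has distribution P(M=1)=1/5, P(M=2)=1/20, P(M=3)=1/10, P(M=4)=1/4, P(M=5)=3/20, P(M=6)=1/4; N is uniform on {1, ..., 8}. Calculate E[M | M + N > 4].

P(M + N > 4) = 9/10.
Summing M·P(x,y) over outcomes with M + N > 4 gives 297/80.
E[M | M + N > 4] = (297/80) / (9/10) = 33/8.

33/8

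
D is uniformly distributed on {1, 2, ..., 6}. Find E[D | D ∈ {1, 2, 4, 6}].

P(D ∈ {1, 2, 4, 6}) = 2/3.
Σ over the event: 1·1/6 + 2·1/6 + 4·1/6 + 6·1/6 = 13/6.
E[D | D ∈ {1, 2, 4, 6}] = (13/6) / (2/3) = 13/4.

13/4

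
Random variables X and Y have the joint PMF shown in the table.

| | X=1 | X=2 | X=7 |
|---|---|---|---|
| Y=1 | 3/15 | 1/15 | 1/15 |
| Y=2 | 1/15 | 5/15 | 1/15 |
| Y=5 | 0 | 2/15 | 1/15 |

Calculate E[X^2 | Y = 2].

P(Y = 2) = 7/15.
Summing X^2·P(X=x,Y=y) over the conditioning event gives 14/3.
E[X^2 | Y = 2] = (14/3) / (7/15) = 10.

10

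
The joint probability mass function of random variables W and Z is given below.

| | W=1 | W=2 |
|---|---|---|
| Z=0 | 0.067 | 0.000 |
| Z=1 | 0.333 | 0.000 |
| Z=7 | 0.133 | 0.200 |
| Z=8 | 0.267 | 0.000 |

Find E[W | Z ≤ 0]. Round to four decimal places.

P(Z ≤ 0) = 0.067.
Summing W·P(W=x,Z=y) over the conditioning event gives 0.067.
E[W | Z ≤ 0] = (0.067) / (0.067) = 1.0000.

1.0000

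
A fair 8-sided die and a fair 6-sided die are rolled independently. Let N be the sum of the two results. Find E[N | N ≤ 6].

P(N ≤ 6) = 5/16.
Σ over the event: 2·1/48 + 3·1/24 + 4·1/16 + 5·1/12 + 6·5/48 = 35/24.
E[N | N ≤ 6] = (35/24) / (5/16) = 14/3.

14/3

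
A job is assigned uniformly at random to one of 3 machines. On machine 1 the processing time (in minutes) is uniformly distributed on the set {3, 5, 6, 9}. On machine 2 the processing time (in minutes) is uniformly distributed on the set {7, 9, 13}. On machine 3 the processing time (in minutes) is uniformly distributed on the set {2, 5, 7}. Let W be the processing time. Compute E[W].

E[W | machine 1] = (3+5+6+9)/4 = 23/4.
E[W | machine 2] = (7+9+13)/3 = 29/3.
E[W | machine 3] = (2+5+7)/3 = 14/3.
E[W] = (1/3)·(23/4) + (1/3)·(29/3) + (1/3)·(14/3) = 241/36.

241/36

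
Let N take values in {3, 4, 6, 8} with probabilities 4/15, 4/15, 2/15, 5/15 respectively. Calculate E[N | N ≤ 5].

7/2

P(N ≤ 5) = 8/15.
Σ over the event: 3·4/15 + 4·4/15 = 28/15.
E[N | N ≤ 5] = (28/15) / (8/15) = 7/2.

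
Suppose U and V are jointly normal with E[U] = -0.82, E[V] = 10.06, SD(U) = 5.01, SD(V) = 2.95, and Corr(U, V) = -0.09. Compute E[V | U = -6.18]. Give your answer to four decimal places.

10.3440

E[V | U=x] = μ_V + ρ(σ_V/σ_U)(x − μ_U) for jointly normal variables.
E[V | U=-6.18] = 10.06 + (-0.09)·(2.95/5.01)·(-6.18 − (-0.82)) = 10.06 + (-0.052994)·(-5.36) = 10.3440.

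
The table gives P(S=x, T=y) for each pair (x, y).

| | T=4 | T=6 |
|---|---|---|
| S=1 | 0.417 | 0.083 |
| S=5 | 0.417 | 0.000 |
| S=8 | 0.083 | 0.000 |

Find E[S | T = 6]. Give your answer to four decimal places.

P(T = 6) = 0.083.
Σ S·P over the event = 1·(0.083) = 0.083.
E[S | T = 6] = (0.083) / (0.083) = 1.0000.

1.0000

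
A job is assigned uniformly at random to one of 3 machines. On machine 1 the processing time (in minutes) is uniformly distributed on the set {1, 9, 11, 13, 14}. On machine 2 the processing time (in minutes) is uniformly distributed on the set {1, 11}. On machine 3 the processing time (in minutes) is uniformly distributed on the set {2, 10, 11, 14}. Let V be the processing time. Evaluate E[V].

E[V | machine 1] = (1+9+11+13+14)/5 = 48/5.
E[V | machine 2] = (1+11)/2 = 6.
E[V | machine 3] = (2+10+11+14)/4 = 37/4.
E[V] = (1/3)·(48/5) + (1/3)·(6) + (1/3)·(37/4) = 497/60.

497/60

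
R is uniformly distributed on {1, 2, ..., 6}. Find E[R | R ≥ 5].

Given R ≥ 5, R is equally likely to be any of {5, 6}.
E[R | R ≥ 5] = (5 + 6) / 2 = 11/2.

11/2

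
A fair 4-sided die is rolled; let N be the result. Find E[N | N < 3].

3/2

Given N < 3, N is equally likely to be any of {1, 2}.
E[N | N < 3] = (1 + 2) / 2 = 3/2.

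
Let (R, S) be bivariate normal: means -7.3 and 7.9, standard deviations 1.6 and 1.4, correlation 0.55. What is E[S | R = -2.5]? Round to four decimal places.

E[S | R=x] = μ_S + ρ(σ_S/σ_R)(x − μ_R) for jointly normal variables.
E[S | R=-2.5] = 7.9 + (0.55)·(1.4/1.6)·(-2.5 − (-7.3)) = 7.9 + (0.48125)·(4.8) = 10.2100.

10.2100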